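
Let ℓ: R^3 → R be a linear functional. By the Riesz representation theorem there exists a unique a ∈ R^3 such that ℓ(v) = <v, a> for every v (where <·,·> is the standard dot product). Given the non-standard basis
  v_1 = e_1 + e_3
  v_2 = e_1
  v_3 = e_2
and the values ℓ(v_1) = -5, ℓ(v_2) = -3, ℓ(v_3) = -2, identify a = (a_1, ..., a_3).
a = (-3, -2, -2)

Write a = (a_1, ..., a_3) in the standard basis. For each basis vector v_i, ℓ(v_i) = <v_i, a> is a linear equation in the a_j's. Collect the n equations into a matrix system V a = ℓ, where row i of V is v_i (expressed in the standard basis). Since V is invertible (lower-triangular with 1s on the diagonal, up to permutation), solve by back-substitution:
  V =
[[1, 0, 1],
 [1, 0, 0],
 [0, 1, 0]]
  V a = (-5, -3, -2)
Solving gives a = (-3, -2, -2).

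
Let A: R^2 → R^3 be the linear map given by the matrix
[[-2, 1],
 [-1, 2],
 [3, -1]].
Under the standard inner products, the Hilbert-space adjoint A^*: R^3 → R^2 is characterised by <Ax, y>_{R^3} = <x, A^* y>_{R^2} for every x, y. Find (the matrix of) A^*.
A^* = A^T =
[[-2, -1, 3],
 [1, 2, -1]]

For real matrices with standard dot products, the defining identity <Ax, y> = <x, A^* y> gives (Ax)^T y = x^T (A^*) y, i.e. x^T A^T y = x^T (A^*) y. Since this holds for all x, y, we must have A^* = A^T. Therefore
A^* =
[[-2, -1, 3],
 [1, 2, -1]].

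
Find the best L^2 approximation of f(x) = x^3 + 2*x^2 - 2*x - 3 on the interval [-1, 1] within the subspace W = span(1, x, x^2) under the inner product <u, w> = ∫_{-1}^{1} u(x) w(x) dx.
g(x) = 2*x^2 - 7*x/5 - 3

The best approximation g ∈ W is the orthogonal projection of f onto W. Writing g = a_0 + a_1 x + a_2 x^2, the coefficients solve the normal equations G · a = b where
  G_{ij} = <φ_i, φ_j> and b_i = <f, φ_i>, with φ_0 = 1, φ_1 = x, φ_2 = x^2.
G =
  [2, 0, 2/3]
  [0, 2/3, 0]
  [2/3, 0, 2/5],
b = (-14/3, -14/15, -6/5).
Solving gives a_0 = -3, a_1 = -7/5, a_2 = 2, so
  g(x) = 2*x^2 - 7*x/5 - 3.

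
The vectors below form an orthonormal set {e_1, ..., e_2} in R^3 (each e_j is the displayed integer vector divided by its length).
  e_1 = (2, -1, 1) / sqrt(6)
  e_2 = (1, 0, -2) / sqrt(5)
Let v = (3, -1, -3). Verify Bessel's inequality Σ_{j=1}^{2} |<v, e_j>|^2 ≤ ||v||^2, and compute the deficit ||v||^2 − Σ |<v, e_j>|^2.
Σ |<v, e_j>|^2 = 283/15; ||v||^2 = 19; deficit = 2/15

Write each e_j = u_j / sqrt(<u_j, u_j>) where u_j is the displayed integer vector. Then <v, e_j> = <v, u_j> / sqrt(<u_j, u_j>), so |<v, e_j>|^2 = <v, u_j>^2 / <u_j, u_j>.
Coefficients: <v, e_1> = 4/sqrt(6), <v, e_2> = 9/sqrt(5).
Square and sum: Σ |<v, e_j>|^2 = 283/15.
Compute ||v||^2 = v·v = 19.
Deficit = 19 − 283/15 = 2/15 ≥ 0, confirming Bessel's inequality. (The deficit equals ||v − Σ <v,e_j> e_j||^2, the squared distance from v to span{e_j}.)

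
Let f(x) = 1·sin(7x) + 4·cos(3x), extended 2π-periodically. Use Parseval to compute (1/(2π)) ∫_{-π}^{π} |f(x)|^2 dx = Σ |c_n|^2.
Σ |c_n|^2 = 17/2

Expand |f|^2 and use orthogonality of {sin(nx), cos(mx)} on [-π, π]:
  ∫_{-π}^{π} sin(nx)^2 dx = π, ∫ cos(mx)^2 dx = π, and cross terms integrate to 0.
So ∫_{-π}^{π} f(x)^2 dx = 1^2 · π + 4^2 · π = (1 + 16)π.
Divide by 2π: (1 + 16)/2 = 17/2.
By Parseval, this equals Σ |c_n|^2.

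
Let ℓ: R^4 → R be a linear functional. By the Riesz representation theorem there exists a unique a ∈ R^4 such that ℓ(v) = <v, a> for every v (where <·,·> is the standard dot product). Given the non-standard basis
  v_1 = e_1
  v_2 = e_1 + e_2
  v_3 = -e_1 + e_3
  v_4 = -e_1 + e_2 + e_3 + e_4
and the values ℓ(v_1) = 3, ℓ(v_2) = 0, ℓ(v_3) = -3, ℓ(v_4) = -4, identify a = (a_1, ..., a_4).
a = (3, -3, 0, 2)

Write a = (a_1, ..., a_4) in the standard basis. For each basis vector v_i, ℓ(v_i) = <v_i, a> is a linear equation in the a_j's. Collect the n equations into a matrix system V a = ℓ, where row i of V is v_i (expressed in the standard basis). Since V is invertible (lower-triangular with 1s on the diagonal, up to permutation), solve by back-substitution:
  V =
[[1, 0, 0, 0],
 [1, 1, 0, 0],
 [-1, 0, 1, 0],
 [-1, 1, 1, 1]]
  V a = (3, 0, -3, -4)
Solving gives a = (3, -3, 0, 2).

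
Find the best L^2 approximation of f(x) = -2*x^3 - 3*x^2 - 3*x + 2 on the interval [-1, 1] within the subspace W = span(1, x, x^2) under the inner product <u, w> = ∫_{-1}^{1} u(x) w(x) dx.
g(x) = -3*x^2 - 21*x/5 + 2

The best approximation g ∈ W is the orthogonal projection of f onto W. Writing g = a_0 + a_1 x + a_2 x^2, the coefficients solve the normal equations G · a = b where
  G_{ij} = <φ_i, φ_j> and b_i = <f, φ_i>, with φ_0 = 1, φ_1 = x, φ_2 = x^2.
G =
  [2, 0, 2/3]
  [0, 2/3, 0]
  [2/3, 0, 2/5],
b = (2, -14/5, 2/15).
Solving gives a_0 = 2, a_1 = -21/5, a_2 = -3, so
  g(x) = -3*x^2 - 21*x/5 + 2.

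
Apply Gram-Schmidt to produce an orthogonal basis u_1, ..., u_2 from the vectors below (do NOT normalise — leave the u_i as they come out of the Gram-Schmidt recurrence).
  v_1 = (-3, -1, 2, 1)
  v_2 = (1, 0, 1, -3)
Orthogonal basis:
  u_1 = (-3, -1, 2, 1)
  u_2 = (1/5, -4/15, 23/15, -41/15)

Apply the Gram-Schmidt recurrence
  u_1 = v_1
  u_i = v_i − Σ_{j<i} ((v_i · u_j) / (u_j · u_j)) · u_j.

Step by step this gives:
  u_1 = (-3, -1, 2, 1)
  u_2 = (1/5, -4/15, 23/15, -41/15)

Orthogonality check:
  u_2 · u_1 = 0 (should be 0)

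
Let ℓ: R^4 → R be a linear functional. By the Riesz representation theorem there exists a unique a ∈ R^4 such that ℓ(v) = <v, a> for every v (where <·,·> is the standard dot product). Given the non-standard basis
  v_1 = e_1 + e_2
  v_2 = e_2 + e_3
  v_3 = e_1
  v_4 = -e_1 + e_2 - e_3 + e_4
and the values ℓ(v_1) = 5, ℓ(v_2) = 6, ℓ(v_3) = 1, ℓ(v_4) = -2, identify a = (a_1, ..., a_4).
a = (1, 4, 2, -3)

Write a = (a_1, ..., a_4) in the standard basis. For each basis vector v_i, ℓ(v_i) = <v_i, a> is a linear equation in the a_j's. Collect the n equations into a matrix system V a = ℓ, where row i of V is v_i (expressed in the standard basis). Since V is invertible (lower-triangular with 1s on the diagonal, up to permutation), solve by back-substitution:
  V =
[[1, 1, 0, 0],
 [0, 1, 1, 0],
 [1, 0, 0, 0],
 [-1, 1, -1, 1]]
  V a = (5, 6, 1, -2)
Solving gives a = (1, 4, 2, -3).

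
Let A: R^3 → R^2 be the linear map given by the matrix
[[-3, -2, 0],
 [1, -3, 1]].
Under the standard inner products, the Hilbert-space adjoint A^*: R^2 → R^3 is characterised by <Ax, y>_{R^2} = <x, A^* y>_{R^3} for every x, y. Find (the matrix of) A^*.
A^* = A^T =
[[-3, 1],
 [-2, -3],
 [0, 1]]

For real matrices with standard dot products, the defining identity <Ax, y> = <x, A^* y> gives (Ax)^T y = x^T (A^*) y, i.e. x^T A^T y = x^T (A^*) y. Since this holds for all x, y, we must have A^* = A^T. Therefore
A^* =
[[-3, 1],
 [-2, -3],
 [0, 1]].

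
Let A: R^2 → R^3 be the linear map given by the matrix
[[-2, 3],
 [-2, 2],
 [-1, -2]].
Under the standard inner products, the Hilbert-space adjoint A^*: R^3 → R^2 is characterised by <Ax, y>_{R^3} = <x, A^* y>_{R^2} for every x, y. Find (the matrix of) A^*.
A^* = A^T =
[[-2, -2, -1],
 [3, 2, -2]]

For real matrices with standard dot products, the defining identity <Ax, y> = <x, A^* y> gives (Ax)^T y = x^T (A^*) y, i.e. x^T A^T y = x^T (A^*) y. Since this holds for all x, y, we must have A^* = A^T. Therefore
A^* =
[[-2, -2, -1],
 [3, 2, -2]].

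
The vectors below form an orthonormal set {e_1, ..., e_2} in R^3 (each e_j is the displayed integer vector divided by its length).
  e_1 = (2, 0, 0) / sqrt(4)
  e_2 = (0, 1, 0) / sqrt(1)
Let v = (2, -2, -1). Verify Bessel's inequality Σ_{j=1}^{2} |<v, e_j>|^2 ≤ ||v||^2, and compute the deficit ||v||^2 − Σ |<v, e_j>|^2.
Σ |<v, e_j>|^2 = 8; ||v||^2 = 9; deficit = 1

Write each e_j = u_j / sqrt(<u_j, u_j>) where u_j is the displayed integer vector. Then <v, e_j> = <v, u_j> / sqrt(<u_j, u_j>), so |<v, e_j>|^2 = <v, u_j>^2 / <u_j, u_j>.
Coefficients: <v, e_1> = 4/sqrt(4), <v, e_2> = -2/sqrt(1).
Square and sum: Σ |<v, e_j>|^2 = 8.
Compute ||v||^2 = v·v = 9.
Deficit = 9 − 8 = 1 ≥ 0, confirming Bessel's inequality. (The deficit equals ||v − Σ <v,e_j> e_j||^2, the squared distance from v to span{e_j}.)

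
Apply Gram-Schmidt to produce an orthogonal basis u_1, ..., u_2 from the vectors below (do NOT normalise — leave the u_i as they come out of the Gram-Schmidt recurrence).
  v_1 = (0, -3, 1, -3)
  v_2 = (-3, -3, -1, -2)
Orthogonal basis:
  u_1 = (0, -3, 1, -3)
  u_2 = (-3, -15/19, -33/19, 4/19)

Apply the Gram-Schmidt recurrence
  u_1 = v_1
  u_i = v_i − Σ_{j<i} ((v_i · u_j) / (u_j · u_j)) · u_j.

Step by step this gives:
  u_1 = (0, -3, 1, -3)
  u_2 = (-3, -15/19, -33/19, 4/19)

Orthogonality check:
  u_2 · u_1 = 0 (should be 0)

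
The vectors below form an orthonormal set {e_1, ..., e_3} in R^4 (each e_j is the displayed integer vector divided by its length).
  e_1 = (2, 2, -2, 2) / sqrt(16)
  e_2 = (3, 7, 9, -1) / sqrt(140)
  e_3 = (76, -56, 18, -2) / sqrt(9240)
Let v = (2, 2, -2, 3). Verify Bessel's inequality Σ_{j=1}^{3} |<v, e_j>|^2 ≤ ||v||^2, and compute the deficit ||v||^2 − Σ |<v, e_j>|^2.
Σ |<v, e_j>|^2 = 1337/66; ||v||^2 = 21; deficit = 49/66

Write each e_j = u_j / sqrt(<u_j, u_j>) where u_j is the displayed integer vector. Then <v, e_j> = <v, u_j> / sqrt(<u_j, u_j>), so |<v, e_j>|^2 = <v, u_j>^2 / <u_j, u_j>.
Coefficients: <v, e_1> = 18/sqrt(16), <v, e_2> = -1/sqrt(140), <v, e_3> = -2/sqrt(9240).
Square and sum: Σ |<v, e_j>|^2 = 1337/66.
Compute ||v||^2 = v·v = 21.
Deficit = 21 − 1337/66 = 49/66 ≥ 0, confirming Bessel's inequality. (The deficit equals ||v − Σ <v,e_j> e_j||^2, the squared distance from v to span{e_j}.)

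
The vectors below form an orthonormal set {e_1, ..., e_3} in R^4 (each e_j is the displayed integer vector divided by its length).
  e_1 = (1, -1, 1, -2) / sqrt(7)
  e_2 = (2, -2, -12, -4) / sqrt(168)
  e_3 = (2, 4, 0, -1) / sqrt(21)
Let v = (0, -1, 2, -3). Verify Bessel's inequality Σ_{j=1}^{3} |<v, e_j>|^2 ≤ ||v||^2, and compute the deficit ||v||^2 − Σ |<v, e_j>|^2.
Σ |<v, e_j>|^2 = 171/14; ||v||^2 = 14; deficit = 25/14

Write each e_j = u_j / sqrt(<u_j, u_j>) where u_j is the displayed integer vector. Then <v, e_j> = <v, u_j> / sqrt(<u_j, u_j>), so |<v, e_j>|^2 = <v, u_j>^2 / <u_j, u_j>.
Coefficients: <v, e_1> = 9/sqrt(7), <v, e_2> = -10/sqrt(168), <v, e_3> = -1/sqrt(21).
Square and sum: Σ |<v, e_j>|^2 = 171/14.
Compute ||v||^2 = v·v = 14.
Deficit = 14 − 171/14 = 25/14 ≥ 0, confirming Bessel's inequality. (The deficit equals ||v − Σ <v,e_j> e_j||^2, the squared distance from v to span{e_j}.)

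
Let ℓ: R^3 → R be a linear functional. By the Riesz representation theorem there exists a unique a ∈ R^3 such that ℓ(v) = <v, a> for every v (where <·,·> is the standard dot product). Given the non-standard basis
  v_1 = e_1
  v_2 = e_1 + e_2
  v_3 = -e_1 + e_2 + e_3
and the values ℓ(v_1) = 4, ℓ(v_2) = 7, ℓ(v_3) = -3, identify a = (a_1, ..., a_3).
a = (4, 3, -2)

Write a = (a_1, ..., a_3) in the standard basis. For each basis vector v_i, ℓ(v_i) = <v_i, a> is a linear equation in the a_j's. Collect the n equations into a matrix system V a = ℓ, where row i of V is v_i (expressed in the standard basis). Since V is invertible (lower-triangular with 1s on the diagonal, up to permutation), solve by back-substitution:
  V =
[[1, 0, 0],
 [1, 1, 0],
 [-1, 1, 1]]
  V a = (4, 7, -3)
Solving gives a = (4, 3, -2).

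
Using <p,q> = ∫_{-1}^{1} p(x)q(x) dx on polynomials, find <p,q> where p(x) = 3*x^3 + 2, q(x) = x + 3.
<p,q> = 66/5

Expand the product: p(x)·q(x) = 3*x^4 + 9*x^3 + 2*x + 6.
∫_{-1}^{1} of each monomial x^k gives [2/(k+1) if k even, 0 if k odd]. Integrating term-by-term (or equivalently evaluating the antiderivative F(x) = 3*x^5/5 + 9*x^4/4 + x^2 + 6*x at the endpoints):
  F(1) − F(−1) = 197/20 − (-67/20) = 66/5.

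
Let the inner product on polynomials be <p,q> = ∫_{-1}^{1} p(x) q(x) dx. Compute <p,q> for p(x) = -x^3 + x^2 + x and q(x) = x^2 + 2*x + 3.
<p,q> = 44/15

Expand the product: p(x)·q(x) = -x^5 - x^4 + 5*x^2 + 3*x.
∫_{-1}^{1} of each monomial x^k gives [2/(k+1) if k even, 0 if k odd]. Integrating term-by-term (or equivalently evaluating the antiderivative F(x) = -x^6/6 - x^5/5 + 5*x^3/3 + 3*x^2/2 at the endpoints):
  F(1) − F(−1) = 14/5 − (-2/15) = 44/15.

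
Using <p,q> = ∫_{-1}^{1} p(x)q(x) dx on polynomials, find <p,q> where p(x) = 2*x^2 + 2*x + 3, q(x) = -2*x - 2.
<p,q> = -52/3

Expand the product: p(x)·q(x) = -4*x^3 - 8*x^2 - 10*x - 6.
∫_{-1}^{1} of each monomial x^k gives [2/(k+1) if k even, 0 if k odd]. Integrating term-by-term (or equivalently evaluating the antiderivative F(x) = -x^4 - 8*x^3/3 - 5*x^2 - 6*x at the endpoints):
  F(1) − F(−1) = -44/3 − (8/3) = -52/3.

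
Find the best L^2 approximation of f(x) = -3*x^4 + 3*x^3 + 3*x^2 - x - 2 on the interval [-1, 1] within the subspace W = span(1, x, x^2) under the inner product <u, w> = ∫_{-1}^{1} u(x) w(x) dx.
g(x) = 3*x^2/7 + 4*x/5 - 61/35

The best approximation g ∈ W is the orthogonal projection of f onto W. Writing g = a_0 + a_1 x + a_2 x^2, the coefficients solve the normal equations G · a = b where
  G_{ij} = <φ_i, φ_j> and b_i = <f, φ_i>, with φ_0 = 1, φ_1 = x, φ_2 = x^2.
G =
  [2, 0, 2/3]
  [0, 2/3, 0]
  [2/3, 0, 2/5],
b = (-16/5, 8/15, -104/105).
Solving gives a_0 = -61/35, a_1 = 4/5, a_2 = 3/7, so
  g(x) = 3*x^2/7 + 4*x/5 - 61/35.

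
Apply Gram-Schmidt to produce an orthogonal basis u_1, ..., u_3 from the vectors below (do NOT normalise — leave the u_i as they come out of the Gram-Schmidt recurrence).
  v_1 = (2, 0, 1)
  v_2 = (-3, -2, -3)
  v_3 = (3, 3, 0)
Orthogonal basis:
  u_1 = (2, 0, 1)
  u_2 = (3/5, -2, -6/5)
  u_3 = (30/29, 45/29, -60/29)

Apply the Gram-Schmidt recurrence
  u_1 = v_1
  u_i = v_i − Σ_{j<i} ((v_i · u_j) / (u_j · u_j)) · u_j.

Step by step this gives:
  u_1 = (2, 0, 1)
  u_2 = (3/5, -2, -6/5)
  u_3 = (30/29, 45/29, -60/29)

Orthogonality check:
  u_2 · u_1 = 0 (should be 0)
  u_3 · u_1 = 0 (should be 0)
  u_3 · u_2 = 0 (should be 0)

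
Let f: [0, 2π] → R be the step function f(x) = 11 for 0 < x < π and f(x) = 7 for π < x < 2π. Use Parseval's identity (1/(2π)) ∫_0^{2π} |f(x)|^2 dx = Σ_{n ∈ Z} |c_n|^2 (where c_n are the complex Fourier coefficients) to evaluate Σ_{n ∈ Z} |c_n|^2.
Σ |c_n|^2 = 85

Parseval equates the L^2 energy of f (normalised by 1/(2π)) with the ℓ^2 sum of its Fourier coefficients: (1/(2π)) ∫_0^{2π} |f|^2 = Σ |c_n|^2.
Compute the left side: (1/(2π)) [∫_0^π 11^2 dx + ∫_π^{2π} 7^2 dx] = (1/(2π)) · (121π + 49π) = (121 + 49)/2 = 85.
So Σ_{n ∈ Z} |c_n|^2 = 85.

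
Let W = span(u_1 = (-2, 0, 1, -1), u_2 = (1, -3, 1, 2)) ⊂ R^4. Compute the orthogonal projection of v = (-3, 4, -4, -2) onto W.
proj_W(v) = (-4/3, 14/3, -5/3, -3)

Set up U = [u_1 | ... | u_2] ∈ R^(4×2). The projector onto W = col(U) is P = U (U^T U)^(-1) U^T.
Compute U^T U =
  [6, -3]
  [-3, 15],
and U^T v = (4, -23).
Solve U^T U · c = U^T v for the coefficients: c = (-1/9, -14/9). The projection is proj_W(v) = U c.
Check: (v - proj_W(v)) · u_1 = 0  (should be 0).
Check: (v - proj_W(v)) · u_2 = 0  (should be 0).
Result: proj_W(v) = (-4/3, 14/3, -5/3, -3).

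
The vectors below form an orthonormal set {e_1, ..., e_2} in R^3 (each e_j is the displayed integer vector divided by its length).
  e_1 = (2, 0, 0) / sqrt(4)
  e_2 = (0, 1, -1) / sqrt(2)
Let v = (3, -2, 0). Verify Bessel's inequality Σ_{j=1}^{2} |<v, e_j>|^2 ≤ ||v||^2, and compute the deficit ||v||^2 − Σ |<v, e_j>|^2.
Σ |<v, e_j>|^2 = 11; ||v||^2 = 13; deficit = 2

Write each e_j = u_j / sqrt(<u_j, u_j>) where u_j is the displayed integer vector. Then <v, e_j> = <v, u_j> / sqrt(<u_j, u_j>), so |<v, e_j>|^2 = <v, u_j>^2 / <u_j, u_j>.
Coefficients: <v, e_1> = 6/sqrt(4), <v, e_2> = -2/sqrt(2).
Square and sum: Σ |<v, e_j>|^2 = 11.
Compute ||v||^2 = v·v = 13.
Deficit = 13 − 11 = 2 ≥ 0, confirming Bessel's inequality. (The deficit equals ||v − Σ <v,e_j> e_j||^2, the squared distance from v to span{e_j}.)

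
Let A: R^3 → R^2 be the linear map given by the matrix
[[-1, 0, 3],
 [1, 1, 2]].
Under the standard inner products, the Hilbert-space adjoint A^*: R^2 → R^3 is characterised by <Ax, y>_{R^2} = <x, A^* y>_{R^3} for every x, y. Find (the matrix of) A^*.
A^* = A^T =
[[-1, 1],
 [0, 1],
 [3, 2]]

For real matrices with standard dot products, the defining identity <Ax, y> = <x, A^* y> gives (Ax)^T y = x^T (A^*) y, i.e. x^T A^T y = x^T (A^*) y. Since this holds for all x, y, we must have A^* = A^T. Therefore
A^* =
[[-1, 1],
 [0, 1],
 [3, 2]].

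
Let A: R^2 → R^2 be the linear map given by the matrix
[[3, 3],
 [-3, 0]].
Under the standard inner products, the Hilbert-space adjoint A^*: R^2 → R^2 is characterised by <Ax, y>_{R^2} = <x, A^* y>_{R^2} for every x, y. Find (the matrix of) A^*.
A^* = A^T =
[[3, -3],
 [3, 0]]

For real matrices with standard dot products, the defining identity <Ax, y> = <x, A^* y> gives (Ax)^T y = x^T (A^*) y, i.e. x^T A^T y = x^T (A^*) y. Since this holds for all x, y, we must have A^* = A^T. Therefore
A^* =
[[3, -3],
 [3, 0]].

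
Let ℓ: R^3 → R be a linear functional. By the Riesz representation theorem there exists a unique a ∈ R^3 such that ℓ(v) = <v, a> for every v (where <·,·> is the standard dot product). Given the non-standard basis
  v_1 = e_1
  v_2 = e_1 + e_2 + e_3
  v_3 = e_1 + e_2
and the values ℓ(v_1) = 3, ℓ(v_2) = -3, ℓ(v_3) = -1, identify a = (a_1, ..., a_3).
a = (3, -4, -2)

Write a = (a_1, ..., a_3) in the standard basis. For each basis vector v_i, ℓ(v_i) = <v_i, a> is a linear equation in the a_j's. Collect the n equations into a matrix system V a = ℓ, where row i of V is v_i (expressed in the standard basis). Since V is invertible (lower-triangular with 1s on the diagonal, up to permutation), solve by back-substitution:
  V =
[[1, 0, 0],
 [1, 1, 1],
 [1, 1, 0]]
  V a = (3, -3, -1)
Solving gives a = (3, -4, -2).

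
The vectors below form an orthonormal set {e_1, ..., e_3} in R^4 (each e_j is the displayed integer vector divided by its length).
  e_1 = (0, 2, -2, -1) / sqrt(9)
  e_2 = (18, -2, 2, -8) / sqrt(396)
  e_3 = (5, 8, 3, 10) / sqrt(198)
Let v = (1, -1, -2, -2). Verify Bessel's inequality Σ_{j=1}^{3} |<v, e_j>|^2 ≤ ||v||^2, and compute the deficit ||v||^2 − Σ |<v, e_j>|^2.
Σ |<v, e_j>|^2 = 155/18; ||v||^2 = 10; deficit = 25/18

Write each e_j = u_j / sqrt(<u_j, u_j>) where u_j is the displayed integer vector. Then <v, e_j> = <v, u_j> / sqrt(<u_j, u_j>), so |<v, e_j>|^2 = <v, u_j>^2 / <u_j, u_j>.
Coefficients: <v, e_1> = 4/sqrt(9), <v, e_2> = 32/sqrt(396), <v, e_3> = -29/sqrt(198).
Square and sum: Σ |<v, e_j>|^2 = 155/18.
Compute ||v||^2 = v·v = 10.
Deficit = 10 − 155/18 = 25/18 ≥ 0, confirming Bessel's inequality. (The deficit equals ||v − Σ <v,e_j> e_j||^2, the squared distance from v to span{e_j}.)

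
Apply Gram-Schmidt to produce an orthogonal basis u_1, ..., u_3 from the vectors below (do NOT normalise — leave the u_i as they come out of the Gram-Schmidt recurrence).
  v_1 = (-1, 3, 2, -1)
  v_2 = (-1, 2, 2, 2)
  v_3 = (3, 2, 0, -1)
Orthogonal basis:
  u_1 = (-1, 3, 2, -1)
  u_2 = (-2/5, 1/5, 4/5, 13/5)
  u_3 = (176/57, 49/38, -10/57, 49/114)

Apply the Gram-Schmidt recurrence
  u_1 = v_1
  u_i = v_i − Σ_{j<i} ((v_i · u_j) / (u_j · u_j)) · u_j.

Step by step this gives:
  u_1 = (-1, 3, 2, -1)
  u_2 = (-2/5, 1/5, 4/5, 13/5)
  u_3 = (176/57, 49/38, -10/57, 49/114)

Orthogonality check:
  u_2 · u_1 = 0 (should be 0)
  u_3 · u_1 = 0 (should be 0)
  u_3 · u_2 = 0 (should be 0)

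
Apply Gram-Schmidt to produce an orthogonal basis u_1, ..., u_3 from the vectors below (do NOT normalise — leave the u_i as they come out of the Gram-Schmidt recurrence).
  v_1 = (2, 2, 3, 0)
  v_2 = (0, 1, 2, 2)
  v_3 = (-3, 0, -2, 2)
Orthogonal basis:
  u_1 = (2, 2, 3, 0)
  u_2 = (-16/17, 1/17, 10/17, 2)
  u_3 = (-51/89, 120/89, -46/89, -14/89)

Apply the Gram-Schmidt recurrence
  u_1 = v_1
  u_i = v_i − Σ_{j<i} ((v_i · u_j) / (u_j · u_j)) · u_j.

Step by step this gives:
  u_1 = (2, 2, 3, 0)
  u_2 = (-16/17, 1/17, 10/17, 2)
  u_3 = (-51/89, 120/89, -46/89, -14/89)

Orthogonality check:
  u_2 · u_1 = 0 (should be 0)
  u_3 · u_1 = 0 (should be 0)
  u_3 · u_2 = 0 (should be 0)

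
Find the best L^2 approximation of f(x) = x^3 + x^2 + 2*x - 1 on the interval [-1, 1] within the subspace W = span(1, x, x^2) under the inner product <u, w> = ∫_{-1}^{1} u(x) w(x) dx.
g(x) = x^2 + 13*x/5 - 1

The best approximation g ∈ W is the orthogonal projection of f onto W. Writing g = a_0 + a_1 x + a_2 x^2, the coefficients solve the normal equations G · a = b where
  G_{ij} = <φ_i, φ_j> and b_i = <f, φ_i>, with φ_0 = 1, φ_1 = x, φ_2 = x^2.
G =
  [2, 0, 2/3]
  [0, 2/3, 0]
  [2/3, 0, 2/5],
b = (-4/3, 26/15, -4/15).
Solving gives a_0 = -1, a_1 = 13/5, a_2 = 1, so
  g(x) = x^2 + 13*x/5 - 1.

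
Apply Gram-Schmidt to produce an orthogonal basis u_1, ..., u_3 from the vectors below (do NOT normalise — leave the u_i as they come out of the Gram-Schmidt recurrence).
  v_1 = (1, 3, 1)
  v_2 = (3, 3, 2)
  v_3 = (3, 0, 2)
Orthogonal basis:
  u_1 = (1, 3, 1)
  u_2 = (19/11, -9/11, 8/11)
  u_3 = (-9/46, -3/46, 9/23)

Apply the Gram-Schmidt recurrence
  u_1 = v_1
  u_i = v_i − Σ_{j<i} ((v_i · u_j) / (u_j · u_j)) · u_j.

Step by step this gives:
  u_1 = (1, 3, 1)
  u_2 = (19/11, -9/11, 8/11)
  u_3 = (-9/46, -3/46, 9/23)

Orthogonality check:
  u_2 · u_1 = 0 (should be 0)
  u_3 · u_1 = 0 (should be 0)
  u_3 · u_2 = 0 (should be 0)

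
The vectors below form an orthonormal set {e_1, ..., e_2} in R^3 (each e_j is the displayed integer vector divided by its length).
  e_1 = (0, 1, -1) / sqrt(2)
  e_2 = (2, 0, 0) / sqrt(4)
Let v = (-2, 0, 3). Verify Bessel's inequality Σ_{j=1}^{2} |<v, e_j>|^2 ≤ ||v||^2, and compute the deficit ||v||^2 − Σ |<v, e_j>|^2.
Σ |<v, e_j>|^2 = 17/2; ||v||^2 = 13; deficit = 9/2

Write each e_j = u_j / sqrt(<u_j, u_j>) where u_j is the displayed integer vector. Then <v, e_j> = <v, u_j> / sqrt(<u_j, u_j>), so |<v, e_j>|^2 = <v, u_j>^2 / <u_j, u_j>.
Coefficients: <v, e_1> = -3/sqrt(2), <v, e_2> = -4/sqrt(4).
Square and sum: Σ |<v, e_j>|^2 = 17/2.
Compute ||v||^2 = v·v = 13.
Deficit = 13 − 17/2 = 9/2 ≥ 0, confirming Bessel's inequality. (The deficit equals ||v − Σ <v,e_j> e_j||^2, the squared distance from v to span{e_j}.)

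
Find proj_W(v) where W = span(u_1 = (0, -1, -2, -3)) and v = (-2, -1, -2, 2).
proj_W(v) = (0, 1/14, 1/7, 3/14)

Set up U = [u_1 | ... | u_1] ∈ R^(4×1). The projector onto W = col(U) is P = U (U^T U)^(-1) U^T.
Compute U^T U =
  [14],
and U^T v = (-1).
Solve U^T U · c = U^T v for the coefficients: c = (-1/14). The projection is proj_W(v) = U c.
Check: (v - proj_W(v)) · u_1 = 0  (should be 0).
Result: proj_W(v) = (0, 1/14, 1/7, 3/14).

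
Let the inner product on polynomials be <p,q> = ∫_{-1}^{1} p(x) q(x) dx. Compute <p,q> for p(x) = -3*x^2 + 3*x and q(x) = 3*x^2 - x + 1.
<p,q> = -38/5

Expand the product: p(x)·q(x) = -9*x^4 + 12*x^3 - 6*x^2 + 3*x.
∫_{-1}^{1} of each monomial x^k gives [2/(k+1) if k even, 0 if k odd]. Integrating term-by-term (or equivalently evaluating the antiderivative F(x) = -9*x^5/5 + 3*x^4 - 2*x^3 + 3*x^2/2 at the endpoints):
  F(1) − F(−1) = 7/10 − (83/10) = -38/5.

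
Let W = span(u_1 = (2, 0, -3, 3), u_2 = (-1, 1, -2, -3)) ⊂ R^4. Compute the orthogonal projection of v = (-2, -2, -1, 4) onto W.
proj_W(v) = (79/61, -33/61, -3/61, 168/61)

Set up U = [u_1 | ... | u_2] ∈ R^(4×2). The projector onto W = col(U) is P = U (U^T U)^(-1) U^T.
Compute U^T U =
  [22, -5]
  [-5, 15],
and U^T v = (11, -10).
Solve U^T U · c = U^T v for the coefficients: c = (23/61, -33/61). The projection is proj_W(v) = U c.
Check: (v - proj_W(v)) · u_1 = 0  (should be 0).
Check: (v - proj_W(v)) · u_2 = 0  (should be 0).
Result: proj_W(v) = (79/61, -33/61, -3/61, 168/61).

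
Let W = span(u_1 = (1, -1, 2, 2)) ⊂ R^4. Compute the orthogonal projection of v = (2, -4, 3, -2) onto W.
proj_W(v) = (4/5, -4/5, 8/5, 8/5)

Set up U = [u_1 | ... | u_1] ∈ R^(4×1). The projector onto W = col(U) is P = U (U^T U)^(-1) U^T.
Compute U^T U =
  [10],
and U^T v = (8).
Solve U^T U · c = U^T v for the coefficients: c = (4/5). The projection is proj_W(v) = U c.
Check: (v - proj_W(v)) · u_1 = 0  (should be 0).
Result: proj_W(v) = (4/5, -4/5, 8/5, 8/5).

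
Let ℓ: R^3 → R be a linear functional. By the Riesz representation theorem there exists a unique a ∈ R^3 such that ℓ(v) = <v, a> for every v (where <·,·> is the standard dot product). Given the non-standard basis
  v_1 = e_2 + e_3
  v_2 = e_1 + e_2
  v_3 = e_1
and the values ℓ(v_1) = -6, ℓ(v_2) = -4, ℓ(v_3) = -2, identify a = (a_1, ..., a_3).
a = (-2, -2, -4)

Write a = (a_1, ..., a_3) in the standard basis. For each basis vector v_i, ℓ(v_i) = <v_i, a> is a linear equation in the a_j's. Collect the n equations into a matrix system V a = ℓ, where row i of V is v_i (expressed in the standard basis). Since V is invertible (lower-triangular with 1s on the diagonal, up to permutation), solve by back-substitution:
  V =
[[0, 1, 1],
 [1, 1, 0],
 [1, 0, 0]]
  V a = (-6, -4, -2)
Solving gives a = (-2, -2, -4).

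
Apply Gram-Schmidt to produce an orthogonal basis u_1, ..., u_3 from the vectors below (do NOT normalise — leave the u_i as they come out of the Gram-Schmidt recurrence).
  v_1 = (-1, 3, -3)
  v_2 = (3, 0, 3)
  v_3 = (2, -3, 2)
Orthogonal basis:
  u_1 = (-1, 3, -3)
  u_2 = (45/19, 36/19, 21/19)
  u_3 = (9/11, -6/11, -9/11)

Apply the Gram-Schmidt recurrence
  u_1 = v_1
  u_i = v_i − Σ_{j<i} ((v_i · u_j) / (u_j · u_j)) · u_j.

Step by step this gives:
  u_1 = (-1, 3, -3)
  u_2 = (45/19, 36/19, 21/19)
  u_3 = (9/11, -6/11, -9/11)

Orthogonality check:
  u_2 · u_1 = 0 (should be 0)
  u_3 · u_1 = 0 (should be 0)
  u_3 · u_2 = 0 (should be 0)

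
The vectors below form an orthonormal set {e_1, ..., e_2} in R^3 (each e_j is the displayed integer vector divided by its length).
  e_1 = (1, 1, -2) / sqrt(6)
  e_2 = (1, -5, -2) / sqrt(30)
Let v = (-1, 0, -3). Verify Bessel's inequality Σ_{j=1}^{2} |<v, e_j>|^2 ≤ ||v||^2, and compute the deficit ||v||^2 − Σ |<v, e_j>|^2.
Σ |<v, e_j>|^2 = 5; ||v||^2 = 10; deficit = 5

Write each e_j = u_j / sqrt(<u_j, u_j>) where u_j is the displayed integer vector. Then <v, e_j> = <v, u_j> / sqrt(<u_j, u_j>), so |<v, e_j>|^2 = <v, u_j>^2 / <u_j, u_j>.
Coefficients: <v, e_1> = 5/sqrt(6), <v, e_2> = 5/sqrt(30).
Square and sum: Σ |<v, e_j>|^2 = 5.
Compute ||v||^2 = v·v = 10.
Deficit = 10 − 5 = 5 ≥ 0, confirming Bessel's inequality. (The deficit equals ||v − Σ <v,e_j> e_j||^2, the squared distance from v to span{e_j}.)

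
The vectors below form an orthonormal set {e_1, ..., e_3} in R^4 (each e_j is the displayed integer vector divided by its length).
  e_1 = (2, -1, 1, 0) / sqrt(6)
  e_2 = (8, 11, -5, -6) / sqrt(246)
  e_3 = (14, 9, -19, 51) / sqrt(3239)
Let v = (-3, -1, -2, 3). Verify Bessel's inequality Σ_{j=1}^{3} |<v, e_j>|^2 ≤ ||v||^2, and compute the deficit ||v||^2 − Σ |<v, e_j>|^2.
Σ |<v, e_j>|^2 = 1717/79; ||v||^2 = 23; deficit = 100/79

Write each e_j = u_j / sqrt(<u_j, u_j>) where u_j is the displayed integer vector. Then <v, e_j> = <v, u_j> / sqrt(<u_j, u_j>), so |<v, e_j>|^2 = <v, u_j>^2 / <u_j, u_j>.
Coefficients: <v, e_1> = -7/sqrt(6), <v, e_2> = -43/sqrt(246), <v, e_3> = 140/sqrt(3239).
Square and sum: Σ |<v, e_j>|^2 = 1717/79.
Compute ||v||^2 = v·v = 23.
Deficit = 23 − 1717/79 = 100/79 ≥ 0, confirming Bessel's inequality. (The deficit equals ||v − Σ <v,e_j> e_j||^2, the squared distance from v to span{e_j}.)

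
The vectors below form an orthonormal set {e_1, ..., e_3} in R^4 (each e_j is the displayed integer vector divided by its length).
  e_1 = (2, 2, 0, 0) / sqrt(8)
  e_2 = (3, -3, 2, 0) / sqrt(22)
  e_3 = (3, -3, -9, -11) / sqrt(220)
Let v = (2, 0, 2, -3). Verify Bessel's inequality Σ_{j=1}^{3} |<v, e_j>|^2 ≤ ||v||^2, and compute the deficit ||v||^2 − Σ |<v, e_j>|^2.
Σ |<v, e_j>|^2 = 171/20; ||v||^2 = 17; deficit = 169/20

Write each e_j = u_j / sqrt(<u_j, u_j>) where u_j is the displayed integer vector. Then <v, e_j> = <v, u_j> / sqrt(<u_j, u_j>), so |<v, e_j>|^2 = <v, u_j>^2 / <u_j, u_j>.
Coefficients: <v, e_1> = 4/sqrt(8), <v, e_2> = 10/sqrt(22), <v, e_3> = 21/sqrt(220).
Square and sum: Σ |<v, e_j>|^2 = 171/20.
Compute ||v||^2 = v·v = 17.
Deficit = 17 − 171/20 = 169/20 ≥ 0, confirming Bessel's inequality. (The deficit equals ||v − Σ <v,e_j> e_j||^2, the squared distance from v to span{e_j}.)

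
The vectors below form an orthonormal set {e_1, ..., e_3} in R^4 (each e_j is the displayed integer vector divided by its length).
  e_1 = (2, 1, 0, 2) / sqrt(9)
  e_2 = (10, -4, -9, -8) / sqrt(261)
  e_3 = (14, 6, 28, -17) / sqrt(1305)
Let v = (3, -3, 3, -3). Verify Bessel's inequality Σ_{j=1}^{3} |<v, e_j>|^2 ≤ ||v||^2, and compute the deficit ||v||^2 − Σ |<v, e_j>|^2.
Σ |<v, e_j>|^2 = 131/5; ||v||^2 = 36; deficit = 49/5

Write each e_j = u_j / sqrt(<u_j, u_j>) where u_j is the displayed integer vector. Then <v, e_j> = <v, u_j> / sqrt(<u_j, u_j>), so |<v, e_j>|^2 = <v, u_j>^2 / <u_j, u_j>.
Coefficients: <v, e_1> = -3/sqrt(9), <v, e_2> = 39/sqrt(261), <v, e_3> = 159/sqrt(1305).
Square and sum: Σ |<v, e_j>|^2 = 131/5.
Compute ||v||^2 = v·v = 36.
Deficit = 36 − 131/5 = 49/5 ≥ 0, confirming Bessel's inequality. (The deficit equals ||v − Σ <v,e_j> e_j||^2, the squared distance from v to span{e_j}.)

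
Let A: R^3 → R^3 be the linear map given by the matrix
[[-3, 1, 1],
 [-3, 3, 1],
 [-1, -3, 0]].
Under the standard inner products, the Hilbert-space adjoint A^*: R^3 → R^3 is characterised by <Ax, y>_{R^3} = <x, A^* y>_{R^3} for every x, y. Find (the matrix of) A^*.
A^* = A^T =
[[-3, -3, -1],
 [1, 3, -3],
 [1, 1, 0]]

For real matrices with standard dot products, the defining identity <Ax, y> = <x, A^* y> gives (Ax)^T y = x^T (A^*) y, i.e. x^T A^T y = x^T (A^*) y. Since this holds for all x, y, we must have A^* = A^T. Therefore
A^* =
[[-3, -3, -1],
 [1, 3, -3],
 [1, 1, 0]].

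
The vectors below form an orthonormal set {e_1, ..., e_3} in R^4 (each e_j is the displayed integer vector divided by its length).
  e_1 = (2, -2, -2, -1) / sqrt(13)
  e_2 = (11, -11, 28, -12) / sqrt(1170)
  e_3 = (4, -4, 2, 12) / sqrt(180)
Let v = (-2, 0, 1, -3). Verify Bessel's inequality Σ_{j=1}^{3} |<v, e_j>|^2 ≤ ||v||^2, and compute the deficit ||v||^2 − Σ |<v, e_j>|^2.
Σ |<v, e_j>|^2 = 12; ||v||^2 = 14; deficit = 2

Write each e_j = u_j / sqrt(<u_j, u_j>) where u_j is the displayed integer vector. Then <v, e_j> = <v, u_j> / sqrt(<u_j, u_j>), so |<v, e_j>|^2 = <v, u_j>^2 / <u_j, u_j>.
Coefficients: <v, e_1> = -3/sqrt(13), <v, e_2> = 42/sqrt(1170), <v, e_3> = -42/sqrt(180).
Square and sum: Σ |<v, e_j>|^2 = 12.
Compute ||v||^2 = v·v = 14.
Deficit = 14 − 12 = 2 ≥ 0, confirming Bessel's inequality. (The deficit equals ||v − Σ <v,e_j> e_j||^2, the squared distance from v to span{e_j}.)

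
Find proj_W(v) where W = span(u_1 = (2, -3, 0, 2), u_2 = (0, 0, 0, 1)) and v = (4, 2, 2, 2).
proj_W(v) = (4/13, -6/13, 0, 2)

Set up U = [u_1 | ... | u_2] ∈ R^(4×2). The projector onto W = col(U) is P = U (U^T U)^(-1) U^T.
Compute U^T U =
  [17, 2]
  [2, 1],
and U^T v = (6, 2).
Solve U^T U · c = U^T v for the coefficients: c = (2/13, 22/13). The projection is proj_W(v) = U c.
Check: (v - proj_W(v)) · u_1 = 0  (should be 0).
Check: (v - proj_W(v)) · u_2 = 0  (should be 0).
Result: proj_W(v) = (4/13, -6/13, 0, 2).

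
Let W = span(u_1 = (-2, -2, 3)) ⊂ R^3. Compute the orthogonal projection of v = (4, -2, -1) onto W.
proj_W(v) = (14/17, 14/17, -21/17)

Set up U = [u_1 | ... | u_1] ∈ R^(3×1). The projector onto W = col(U) is P = U (U^T U)^(-1) U^T.
Compute U^T U =
  [17],
and U^T v = (-7).
Solve U^T U · c = U^T v for the coefficients: c = (-7/17). The projection is proj_W(v) = U c.
Check: (v - proj_W(v)) · u_1 = 0  (should be 0).
Result: proj_W(v) = (14/17, 14/17, -21/17).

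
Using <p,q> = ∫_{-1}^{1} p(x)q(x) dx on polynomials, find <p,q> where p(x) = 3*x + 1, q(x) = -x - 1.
<p,q> = -4

Expand the product: p(x)·q(x) = -3*x^2 - 4*x - 1.
∫_{-1}^{1} of each monomial x^k gives [2/(k+1) if k even, 0 if k odd]. Integrating term-by-term (or equivalently evaluating the antiderivative F(x) = -x^3 - 2*x^2 - x at the endpoints):
  F(1) − F(−1) = -4 − (0) = -4.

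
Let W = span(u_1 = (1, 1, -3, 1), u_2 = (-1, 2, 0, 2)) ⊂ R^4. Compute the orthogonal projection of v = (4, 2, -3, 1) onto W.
proj_W(v) = (18/11, 10/11, -46/11, 10/11)

Set up U = [u_1 | ... | u_2] ∈ R^(4×2). The projector onto W = col(U) is P = U (U^T U)^(-1) U^T.
Compute U^T U =
  [12, 3]
  [3, 9],
and U^T v = (16, 2).
Solve U^T U · c = U^T v for the coefficients: c = (46/33, -8/33). The projection is proj_W(v) = U c.
Check: (v - proj_W(v)) · u_1 = 0  (should be 0).
Check: (v - proj_W(v)) · u_2 = 0  (should be 0).
Result: proj_W(v) = (18/11, 10/11, -46/11, 10/11).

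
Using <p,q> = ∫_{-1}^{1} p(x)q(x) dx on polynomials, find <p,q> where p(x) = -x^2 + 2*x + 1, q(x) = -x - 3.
<p,q> = -16/3

Expand the product: p(x)·q(x) = x^3 + x^2 - 7*x - 3.
∫_{-1}^{1} of each monomial x^k gives [2/(k+1) if k even, 0 if k odd]. Integrating term-by-term (or equivalently evaluating the antiderivative F(x) = x^4/4 + x^3/3 - 7*x^2/2 - 3*x at the endpoints):
  F(1) − F(−1) = -71/12 − (-7/12) = -16/3.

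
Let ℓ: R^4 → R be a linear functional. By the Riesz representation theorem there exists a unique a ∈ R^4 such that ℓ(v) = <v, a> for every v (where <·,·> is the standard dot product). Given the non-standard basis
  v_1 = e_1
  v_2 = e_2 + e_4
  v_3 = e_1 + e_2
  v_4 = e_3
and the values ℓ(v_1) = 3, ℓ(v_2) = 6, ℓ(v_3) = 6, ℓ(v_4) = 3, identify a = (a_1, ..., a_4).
a = (3, 3, 3, 3)

Write a = (a_1, ..., a_4) in the standard basis. For each basis vector v_i, ℓ(v_i) = <v_i, a> is a linear equation in the a_j's. Collect the n equations into a matrix system V a = ℓ, where row i of V is v_i (expressed in the standard basis). Since V is invertible (lower-triangular with 1s on the diagonal, up to permutation), solve by back-substitution:
  V =
[[1, 0, 0, 0],
 [0, 1, 0, 1],
 [1, 1, 0, 0],
 [0, 0, 1, 0]]
  V a = (3, 6, 6, 3)
Solving gives a = (3, 3, 3, 3).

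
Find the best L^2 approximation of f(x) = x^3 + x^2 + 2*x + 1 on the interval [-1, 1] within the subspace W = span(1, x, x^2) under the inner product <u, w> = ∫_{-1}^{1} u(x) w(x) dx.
g(x) = x^2 + 13*x/5 + 1

The best approximation g ∈ W is the orthogonal projection of f onto W. Writing g = a_0 + a_1 x + a_2 x^2, the coefficients solve the normal equations G · a = b where
  G_{ij} = <φ_i, φ_j> and b_i = <f, φ_i>, with φ_0 = 1, φ_1 = x, φ_2 = x^2.
G =
  [2, 0, 2/3]
  [0, 2/3, 0]
  [2/3, 0, 2/5],
b = (8/3, 26/15, 16/15).
Solving gives a_0 = 1, a_1 = 13/5, a_2 = 1, so
  g(x) = x^2 + 13*x/5 + 1.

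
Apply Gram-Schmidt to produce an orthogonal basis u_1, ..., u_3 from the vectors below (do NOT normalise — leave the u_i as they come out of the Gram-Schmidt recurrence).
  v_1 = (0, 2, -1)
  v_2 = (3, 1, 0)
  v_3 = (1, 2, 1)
Orthogonal basis:
  u_1 = (0, 2, -1)
  u_2 = (3, 1/5, 2/5)
  u_3 = (-11/46, 33/46, 33/23)

Apply the Gram-Schmidt recurrence
  u_1 = v_1
  u_i = v_i − Σ_{j<i} ((v_i · u_j) / (u_j · u_j)) · u_j.

Step by step this gives:
  u_1 = (0, 2, -1)
  u_2 = (3, 1/5, 2/5)
  u_3 = (-11/46, 33/46, 33/23)

Orthogonality check:
  u_2 · u_1 = 0 (should be 0)
  u_3 · u_1 = 0 (should be 0)
  u_3 · u_2 = 0 (should be 0)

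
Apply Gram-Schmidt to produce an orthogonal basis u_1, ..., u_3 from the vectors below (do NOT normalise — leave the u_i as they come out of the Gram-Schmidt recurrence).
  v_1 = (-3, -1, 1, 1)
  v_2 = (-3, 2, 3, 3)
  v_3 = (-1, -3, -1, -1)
Orthogonal basis:
  u_1 = (-3, -1, 1, 1)
  u_2 = (1/4, 37/12, 23/12, 23/12)
  u_3 = (40/203, -48/203, 36/203, 36/203)

Apply the Gram-Schmidt recurrence
  u_1 = v_1
  u_i = v_i − Σ_{j<i} ((v_i · u_j) / (u_j · u_j)) · u_j.

Step by step this gives:
  u_1 = (-3, -1, 1, 1)
  u_2 = (1/4, 37/12, 23/12, 23/12)
  u_3 = (40/203, -48/203, 36/203, 36/203)

Orthogonality check:
  u_2 · u_1 = 0 (should be 0)
  u_3 · u_1 = 0 (should be 0)
  u_3 · u_2 = 0 (should be 0)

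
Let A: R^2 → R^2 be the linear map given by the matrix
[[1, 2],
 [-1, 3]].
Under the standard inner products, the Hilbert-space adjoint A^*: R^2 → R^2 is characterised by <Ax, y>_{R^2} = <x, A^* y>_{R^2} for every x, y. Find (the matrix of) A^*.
A^* = A^T =
[[1, -1],
 [2, 3]]

For real matrices with standard dot products, the defining identity <Ax, y> = <x, A^* y> gives (Ax)^T y = x^T (A^*) y, i.e. x^T A^T y = x^T (A^*) y. Since this holds for all x, y, we must have A^* = A^T. Therefore
A^* =
[[1, -1],
 [2, 3]].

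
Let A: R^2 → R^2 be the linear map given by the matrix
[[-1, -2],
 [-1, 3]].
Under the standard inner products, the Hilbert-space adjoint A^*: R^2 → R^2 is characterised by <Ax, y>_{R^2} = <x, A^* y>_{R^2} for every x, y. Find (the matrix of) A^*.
A^* = A^T =
[[-1, -1],
 [-2, 3]]

For real matrices with standard dot products, the defining identity <Ax, y> = <x, A^* y> gives (Ax)^T y = x^T (A^*) y, i.e. x^T A^T y = x^T (A^*) y. Since this holds for all x, y, we must have A^* = A^T. Therefore
A^* =
[[-1, -1],
 [-2, 3]].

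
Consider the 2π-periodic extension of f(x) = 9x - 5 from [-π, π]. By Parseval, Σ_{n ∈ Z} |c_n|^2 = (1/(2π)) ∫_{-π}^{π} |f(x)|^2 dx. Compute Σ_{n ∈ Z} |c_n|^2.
Σ |c_n|^2 = 27π^2 + 25

Expand and integrate term by term over [-π, π]:
  ∫ (9x)^2 dx = 81·(2π^3/3); ∫ 2·9·(-5)·x dx = 0 (odd integrand); ∫ (-5)^2 dx = 25·2π.
So (1/(2π)) ∫_{-π}^{π} (9x - 5)^2 dx = 81π^2/3 + 25 = 27π^2 + 25.
Parseval ⇒ Σ |c_n|^2 = 27π^2 + 25.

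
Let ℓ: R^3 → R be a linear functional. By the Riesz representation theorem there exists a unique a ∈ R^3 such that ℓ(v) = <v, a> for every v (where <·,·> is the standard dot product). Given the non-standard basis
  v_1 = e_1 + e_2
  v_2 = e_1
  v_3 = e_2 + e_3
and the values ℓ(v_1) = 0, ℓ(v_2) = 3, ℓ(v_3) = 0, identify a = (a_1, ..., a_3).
a = (3, -3, 3)

Write a = (a_1, ..., a_3) in the standard basis. For each basis vector v_i, ℓ(v_i) = <v_i, a> is a linear equation in the a_j's. Collect the n equations into a matrix system V a = ℓ, where row i of V is v_i (expressed in the standard basis). Since V is invertible (lower-triangular with 1s on the diagonal, up to permutation), solve by back-substitution:
  V =
[[1, 1, 0],
 [1, 0, 0],
 [0, 1, 1]]
  V a = (0, 3, 0)
Solving gives a = (3, -3, 3).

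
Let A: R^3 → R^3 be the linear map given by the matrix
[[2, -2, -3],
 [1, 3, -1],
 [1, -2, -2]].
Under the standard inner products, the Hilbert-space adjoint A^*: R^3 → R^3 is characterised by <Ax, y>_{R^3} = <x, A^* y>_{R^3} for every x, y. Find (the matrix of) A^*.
A^* = A^T =
[[2, 1, 1],
 [-2, 3, -2],
 [-3, -1, -2]]

For real matrices with standard dot products, the defining identity <Ax, y> = <x, A^* y> gives (Ax)^T y = x^T (A^*) y, i.e. x^T A^T y = x^T (A^*) y. Since this holds for all x, y, we must have A^* = A^T. Therefore
A^* =
[[2, 1, 1],
 [-2, 3, -2],
 [-3, -1, -2]].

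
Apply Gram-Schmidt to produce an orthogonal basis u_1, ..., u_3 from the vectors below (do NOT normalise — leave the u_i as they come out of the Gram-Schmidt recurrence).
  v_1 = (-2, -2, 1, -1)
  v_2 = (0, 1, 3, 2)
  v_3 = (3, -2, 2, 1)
Orthogonal basis:
  u_1 = (-2, -2, 1, -1)
  u_2 = (-1/5, 4/5, 31/10, 19/10)
  u_3 = (401/139, -353/139, 109/139, 13/139)

Apply the Gram-Schmidt recurrence
  u_1 = v_1
  u_i = v_i − Σ_{j<i} ((v_i · u_j) / (u_j · u_j)) · u_j.

Step by step this gives:
  u_1 = (-2, -2, 1, -1)
  u_2 = (-1/5, 4/5, 31/10, 19/10)
  u_3 = (401/139, -353/139, 109/139, 13/139)

Orthogonality check:
  u_2 · u_1 = 0 (should be 0)
  u_3 · u_1 = 0 (should be 0)
  u_3 · u_2 = 0 (should be 0)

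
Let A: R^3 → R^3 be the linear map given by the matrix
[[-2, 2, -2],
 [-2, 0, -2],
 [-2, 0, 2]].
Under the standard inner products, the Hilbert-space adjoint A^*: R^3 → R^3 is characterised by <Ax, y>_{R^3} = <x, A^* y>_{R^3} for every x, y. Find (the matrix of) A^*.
A^* = A^T =
[[-2, -2, -2],
 [2, 0, 0],
 [-2, -2, 2]]

For real matrices with standard dot products, the defining identity <Ax, y> = <x, A^* y> gives (Ax)^T y = x^T (A^*) y, i.e. x^T A^T y = x^T (A^*) y. Since this holds for all x, y, we must have A^* = A^T. Therefore
A^* =
[[-2, -2, -2],
 [2, 0, 0],
 [-2, -2, 2]].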